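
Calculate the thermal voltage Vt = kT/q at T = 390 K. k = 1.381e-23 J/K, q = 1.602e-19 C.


Step 1: kT = 1.381e-23 * 390 = 5.3859e-21 J
Step 2: Vt = kT/q = 5.3859e-21 / 1.602e-19
Step 3: Vt = 0.03362 V

0.03362


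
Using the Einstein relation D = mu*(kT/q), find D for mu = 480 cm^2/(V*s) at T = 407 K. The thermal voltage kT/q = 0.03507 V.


Step 1: D = mu * (kT/q)
Step 2: D = 480 * 0.03507
Step 3: D = 16.83 cm^2/s

16.83


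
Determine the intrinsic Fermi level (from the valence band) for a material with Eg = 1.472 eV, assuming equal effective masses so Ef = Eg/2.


Step 1: For an intrinsic semiconductor, the Fermi level sits at midgap.
Step 2: Ef = Eg / 2 = 1.472 / 2 = 0.736 eV

0.736


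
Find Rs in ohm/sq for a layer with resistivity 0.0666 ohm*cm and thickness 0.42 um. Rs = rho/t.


Step 1: Convert thickness to cm: t = 0.42 um = 4.2000e-05 cm
Step 2: Rs = rho / t = 0.0666 / 4.2000e-05
Step 3: Rs = 1585.7 ohm/sq

1585.7


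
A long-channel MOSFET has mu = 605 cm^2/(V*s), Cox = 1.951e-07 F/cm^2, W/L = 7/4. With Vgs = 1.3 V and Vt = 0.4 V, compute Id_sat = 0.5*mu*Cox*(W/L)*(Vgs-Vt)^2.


Step 1: Overdrive voltage Vov = Vgs - Vt = 1.3 - 0.4 = 0.9 V
Step 2: W/L = 7/4 = 1.75
Step 3: Id = 0.5 * 605 * 1.951e-07 * 1.75 * 0.9^2
Step 4: Id = 8.37e-05 A

8.37e-05


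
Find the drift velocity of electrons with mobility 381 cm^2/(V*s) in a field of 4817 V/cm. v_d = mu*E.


Step 1: v_d = mu * E
Step 2: v_d = 381 * 4817 = 1835277
Step 3: v_d = 1.84e+06 cm/s

1.84e+06


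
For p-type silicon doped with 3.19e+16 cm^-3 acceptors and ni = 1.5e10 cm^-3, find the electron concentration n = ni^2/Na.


Step 1: Majority hole concentration p ≈ Na = 3.19e+16 cm^-3
Step 2: n = ni^2 / Na = (1.5e10)^2 / 3.19e+16
Step 3: n = 7.05e+03 cm^-3

7.05e+03


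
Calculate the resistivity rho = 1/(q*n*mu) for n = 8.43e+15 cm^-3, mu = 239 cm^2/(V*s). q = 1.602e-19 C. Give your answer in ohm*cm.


Step 1: sigma = q * n * mu = 1.602e-19 * 8.43e+15 * 239 = 3.22766e-01 S/cm
Step 2: rho = 1 / sigma = 1 / 3.22766e-01 = 3.098 ohm*cm

3.098


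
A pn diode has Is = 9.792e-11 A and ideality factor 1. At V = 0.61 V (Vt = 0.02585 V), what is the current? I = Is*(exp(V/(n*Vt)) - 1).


Step 1: V/(n*Vt) = 0.61/(1*0.02585) = 23.5977
Step 2: exp(23.5977) = 1.7715e+10
Step 3: I = 9.792e-11 * (1.7715e+10 - 1) = 1.73e+00 A

1.73e+00


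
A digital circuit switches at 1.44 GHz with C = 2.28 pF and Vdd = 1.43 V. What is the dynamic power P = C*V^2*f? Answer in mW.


Step 1: V^2 = 1.43^2 = 2.0449 V^2
Step 2: P = C*V^2*f = 2.28e-12 F * 2.0449 * 1.44e9 Hz
Step 3: P = 6.71381568e-03 W
Step 4: P = 6.714 mW

6.714


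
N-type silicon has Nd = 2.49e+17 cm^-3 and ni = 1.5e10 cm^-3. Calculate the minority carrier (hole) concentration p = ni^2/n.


Step 1: Since Nd >> ni, n ≈ Nd = 2.49e+17 cm^-3
Step 2: p = ni^2 / n = (1.5e10)^2 / 2.49e+17
Step 3: p = 2.25e20 / 2.49e+17 = 9.04e+02 cm^-3

9.04e+02


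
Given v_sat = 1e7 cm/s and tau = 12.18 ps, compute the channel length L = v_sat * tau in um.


Step 1: tau in seconds = 12.18 ps * 1e-12 = 1.2180e-11 s
Step 2: L = v_sat * tau = 1e7 * 1.2180e-11 = 1.2180e-04 cm
Step 3: L in um = 1.2180e-04 * 1e4 = 1.218 um

1.218


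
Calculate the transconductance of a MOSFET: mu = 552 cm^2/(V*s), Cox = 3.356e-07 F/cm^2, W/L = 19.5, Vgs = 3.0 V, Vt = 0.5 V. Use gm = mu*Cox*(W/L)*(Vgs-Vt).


Step 1: Vov = Vgs - Vt = 3.0 - 0.5 = 2.5 V
Step 2: gm = mu * Cox * (W/L) * Vov
Step 3: gm = 552 * 3.356e-07 * 19.5 * 2.5 = 9.03e-03 S

9.03e-03


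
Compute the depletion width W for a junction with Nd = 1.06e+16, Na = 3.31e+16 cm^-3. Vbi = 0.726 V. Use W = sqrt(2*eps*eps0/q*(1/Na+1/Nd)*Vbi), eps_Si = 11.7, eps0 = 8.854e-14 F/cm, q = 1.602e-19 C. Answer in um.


Step 1: 1/Na + 1/Nd = 1/3.31e+16 + 1/1.06e+16 = 1.24551e-16
Step 2: 2*eps*eps0/q = 2*11.7*8.854e-14/1.602e-19 = 1.293281e+07
Step 3: W^2 = 1.293281e+07 * 1.24551e-16 * 0.726 = 1.16944e-09
Step 4: W = sqrt(1.16944e-09) = 3.420e-05 cm = 0.342 um

0.342


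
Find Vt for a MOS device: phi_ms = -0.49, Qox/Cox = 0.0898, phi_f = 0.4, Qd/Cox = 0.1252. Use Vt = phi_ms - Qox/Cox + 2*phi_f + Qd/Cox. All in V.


Step 1: Vt = phi_ms - Qox/Cox + 2*phi_f + Qd/Cox
Step 2: Vt = -0.49 - 0.0898 + 2*0.4 + 0.1252
Step 3: Vt = -0.49 - 0.0898 + 0.8 + 0.1252
Step 4: Vt = 0.3454 V

0.3454


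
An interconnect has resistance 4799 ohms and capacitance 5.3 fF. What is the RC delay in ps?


Step 1: tau = R * C
Step 2: tau = 4799 * 5.3 fF = 4799 * 5.3e-15 F
Step 3: tau = 2.54347e-11 s = 25.4347 ps

25.4347


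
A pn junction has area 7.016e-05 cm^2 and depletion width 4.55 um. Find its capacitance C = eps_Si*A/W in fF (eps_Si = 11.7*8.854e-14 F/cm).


Step 1: eps_Si = 11.7 * 8.854e-14 = 1.035918e-12 F/cm
Step 2: W in cm = 4.55 * 1e-4 = 4.55e-04 cm
Step 3: C = 1.035918e-12 * 7.016e-05 / 4.55e-04 = 1.597363e-13 F
Step 4: C = 159.74 fF

159.74


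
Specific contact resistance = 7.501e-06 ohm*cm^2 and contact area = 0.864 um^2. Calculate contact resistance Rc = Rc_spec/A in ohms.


Step 1: Convert area to cm^2: 0.864 um^2 = 8.6400e-09 cm^2
Step 2: Rc = Rc_spec / A = 7.501e-06 / 8.6400e-09
Step 3: Rc = 8.68e+02 ohms

8.68e+02


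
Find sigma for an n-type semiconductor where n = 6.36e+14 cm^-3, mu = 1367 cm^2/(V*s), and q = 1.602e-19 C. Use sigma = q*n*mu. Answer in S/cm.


Step 1: sigma = q * n * mu
Step 2: sigma = 1.602e-19 * 6.36e+14 * 1367
Step 3: sigma = 1.393e-01 S/cm

1.393e-01


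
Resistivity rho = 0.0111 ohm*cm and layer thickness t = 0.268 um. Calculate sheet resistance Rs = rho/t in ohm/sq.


Step 1: Convert thickness to cm: t = 0.268 um = 2.6800e-05 cm
Step 2: Rs = rho / t = 0.0111 / 2.6800e-05
Step 3: Rs = 414.2 ohm/sq

414.2


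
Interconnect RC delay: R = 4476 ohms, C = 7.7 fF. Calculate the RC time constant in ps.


Step 1: tau = R * C
Step 2: tau = 4476 * 7.7 fF = 4476 * 7.7e-15 F
Step 3: tau = 3.44652e-11 s = 34.4652 ps

34.4652


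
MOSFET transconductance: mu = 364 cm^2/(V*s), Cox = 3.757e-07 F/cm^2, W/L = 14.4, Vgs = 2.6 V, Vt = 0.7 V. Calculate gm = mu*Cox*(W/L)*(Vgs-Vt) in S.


Step 1: Vov = Vgs - Vt = 2.6 - 0.7 = 1.9 V
Step 2: gm = mu * Cox * (W/L) * Vov
Step 3: gm = 364 * 3.757e-07 * 14.4 * 1.9 = 3.74e-03 S

3.74e-03


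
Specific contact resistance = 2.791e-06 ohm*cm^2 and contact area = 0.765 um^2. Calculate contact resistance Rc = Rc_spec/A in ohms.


Step 1: Convert area to cm^2: 0.765 um^2 = 7.6500e-09 cm^2
Step 2: Rc = Rc_spec / A = 2.791e-06 / 7.6500e-09
Step 3: Rc = 3.65e+02 ohms

3.65e+02


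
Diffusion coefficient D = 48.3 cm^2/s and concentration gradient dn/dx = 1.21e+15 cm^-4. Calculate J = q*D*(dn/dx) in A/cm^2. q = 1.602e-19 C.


Step 1: J = q * D * (dn/dx)
Step 2: J = 1.602e-19 * 48.3 * 1.21e+15
Step 3: J = 9.36e-03 A/cm^2

9.36e-03


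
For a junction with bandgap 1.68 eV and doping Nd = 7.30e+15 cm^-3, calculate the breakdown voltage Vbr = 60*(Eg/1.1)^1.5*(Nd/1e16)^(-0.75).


Step 1: Eg/1.1 = 1.68/1.1 = 1.527273
Step 2: (Eg/1.1)^1.5 = 1.527273^1.5 = 1.887448
Step 3: (Nd/1e16)^(-0.75) = (0.73)^(-0.75) = 1.266216
Step 4: Vbr = 60 * 1.887448 * 1.266216 = 143.4 V

143.4


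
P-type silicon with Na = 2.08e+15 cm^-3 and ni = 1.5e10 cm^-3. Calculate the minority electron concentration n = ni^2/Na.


Step 1: Majority hole concentration p ≈ Na = 2.08e+15 cm^-3
Step 2: n = ni^2 / Na = (1.5e10)^2 / 2.08e+15
Step 3: n = 1.08e+05 cm^-3

1.08e+05


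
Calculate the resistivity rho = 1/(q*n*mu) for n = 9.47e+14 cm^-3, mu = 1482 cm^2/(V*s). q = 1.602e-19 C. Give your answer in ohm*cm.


Step 1: sigma = q * n * mu = 1.602e-19 * 9.47e+14 * 1482 = 2.24833e-01 S/cm
Step 2: rho = 1 / sigma = 1 / 2.24833e-01 = 4.448 ohm*cm

4.448


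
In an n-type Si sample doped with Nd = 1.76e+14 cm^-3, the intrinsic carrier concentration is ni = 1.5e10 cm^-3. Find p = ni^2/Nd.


Step 1: Since Nd >> ni, n ≈ Nd = 1.76e+14 cm^-3
Step 2: p = ni^2 / n = (1.5e10)^2 / 1.76e+14
Step 3: p = 2.25e20 / 1.76e+14 = 1.28e+06 cm^-3

1.28e+06


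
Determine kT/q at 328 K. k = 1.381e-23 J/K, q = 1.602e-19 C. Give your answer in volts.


Step 1: kT = 1.381e-23 * 328 = 4.52968e-21 J
Step 2: Vt = kT/q = 4.52968e-21 / 1.602e-19
Step 3: Vt = 0.02828 V

0.02828


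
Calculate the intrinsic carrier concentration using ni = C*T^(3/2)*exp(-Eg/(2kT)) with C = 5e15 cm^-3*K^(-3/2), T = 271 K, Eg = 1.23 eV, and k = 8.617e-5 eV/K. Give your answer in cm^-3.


Step 1: Compute kT = 8.617e-5 * 271 = 0.02335207 eV
Step 2: Exponent = -Eg/(2kT) = -1.23/(2*0.02335207) = -26.33600
Step 3: T^(3/2) = 271^1.5 = 4461.22
Step 4: ni = 5e15 * 4461.22 * exp(-26.33600) = 8.14e+07 cm^-3

8.14e+07


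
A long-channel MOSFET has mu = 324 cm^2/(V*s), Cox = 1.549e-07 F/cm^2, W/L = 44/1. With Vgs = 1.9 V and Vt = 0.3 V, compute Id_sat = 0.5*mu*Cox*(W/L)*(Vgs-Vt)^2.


Step 1: Overdrive voltage Vov = Vgs - Vt = 1.9 - 0.3 = 1.6 V
Step 2: W/L = 44/1 = 44
Step 3: Id = 0.5 * 324 * 1.549e-07 * 44 * 1.6^2
Step 4: Id = 2.83e-03 A

2.83e-03


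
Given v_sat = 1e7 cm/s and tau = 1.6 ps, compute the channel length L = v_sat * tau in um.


Step 1: tau in seconds = 1.6 ps * 1e-12 = 1.6000e-12 s
Step 2: L = v_sat * tau = 1e7 * 1.6000e-12 = 1.6000e-05 cm
Step 3: L in um = 1.6000e-05 * 1e4 = 0.16 um

0.16


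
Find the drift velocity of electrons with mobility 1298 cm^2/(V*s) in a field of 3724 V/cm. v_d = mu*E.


Step 1: v_d = mu * E
Step 2: v_d = 1298 * 3724 = 4833752
Step 3: v_d = 4.83e+06 cm/s

4.83e+06


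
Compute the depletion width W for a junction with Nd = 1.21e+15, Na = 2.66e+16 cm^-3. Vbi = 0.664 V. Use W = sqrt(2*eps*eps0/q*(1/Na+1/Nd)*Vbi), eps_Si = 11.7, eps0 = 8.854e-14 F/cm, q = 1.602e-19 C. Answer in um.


Step 1: 1/Na + 1/Nd = 1/2.66e+16 + 1/1.21e+15 = 8.64040e-16
Step 2: 2*eps*eps0/q = 2*11.7*8.854e-14/1.602e-19 = 1.293281e+07
Step 3: W^2 = 1.293281e+07 * 8.64040e-16 * 0.664 = 7.41984e-09
Step 4: W = sqrt(7.41984e-09) = 8.614e-05 cm = 0.8614 um

0.8614


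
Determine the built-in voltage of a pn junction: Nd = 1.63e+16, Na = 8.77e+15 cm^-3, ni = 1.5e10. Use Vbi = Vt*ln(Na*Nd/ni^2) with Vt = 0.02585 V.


Step 1: Compute Na*Nd/ni^2 = 8.77e+15 * 1.63e+16 / (1.5e10)^2 = 6.3534e+11
Step 2: ln(6.3534e+11) = 27.1774
Step 3: Vbi = 0.02585 * 27.1774 = 0.703 V

0.703


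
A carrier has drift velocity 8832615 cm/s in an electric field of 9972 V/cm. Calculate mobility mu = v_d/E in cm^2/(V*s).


Step 1: mu = v_d / E
Step 2: mu = 8832615 / 9972
Step 3: mu = 885.74 cm^2/(V*s)

885.74


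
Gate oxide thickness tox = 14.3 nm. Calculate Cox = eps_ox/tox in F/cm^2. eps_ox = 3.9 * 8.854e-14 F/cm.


Step 1: eps_ox = 3.9 * 8.854e-14 = 3.45306e-13 F/cm
Step 2: tox in cm = 14.3 nm * 1e-7 = 1.4300e-06 cm
Step 3: Cox = 3.45306e-13 / 1.4300e-06 = 2.41e-07 F/cm^2

2.41e-07


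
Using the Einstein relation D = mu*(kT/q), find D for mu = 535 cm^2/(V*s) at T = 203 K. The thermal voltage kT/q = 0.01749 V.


Step 1: D = mu * (kT/q)
Step 2: D = 535 * 0.01749
Step 3: D = 9.36 cm^2/s

9.36


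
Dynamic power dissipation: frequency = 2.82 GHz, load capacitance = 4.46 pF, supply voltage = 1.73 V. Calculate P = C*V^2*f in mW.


Step 1: V^2 = 1.73^2 = 2.9929 V^2
Step 2: P = C*V^2*f = 4.46e-12 F * 2.9929 * 2.82e9 Hz
Step 3: P = 3.764230188e-02 W
Step 4: P = 37.642 mW

37.642


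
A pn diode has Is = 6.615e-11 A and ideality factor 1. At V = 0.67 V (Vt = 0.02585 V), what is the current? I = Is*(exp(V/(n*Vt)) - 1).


Step 1: V/(n*Vt) = 0.67/(1*0.02585) = 25.9188
Step 2: exp(25.9188) = 1.8046e+11
Step 3: I = 6.615e-11 * (1.8046e+11 - 1) = 1.19e+01 A

1.19e+01


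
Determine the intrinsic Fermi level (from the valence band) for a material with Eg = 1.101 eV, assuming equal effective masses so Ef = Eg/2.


Step 1: For an intrinsic semiconductor, the Fermi level sits at midgap.
Step 2: Ef = Eg / 2 = 1.101 / 2 = 0.5505 eV

0.5505


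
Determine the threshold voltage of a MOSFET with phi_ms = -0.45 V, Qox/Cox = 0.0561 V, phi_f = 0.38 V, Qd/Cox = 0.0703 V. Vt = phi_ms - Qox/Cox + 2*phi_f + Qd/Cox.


Step 1: Vt = phi_ms - Qox/Cox + 2*phi_f + Qd/Cox
Step 2: Vt = -0.45 - 0.0561 + 2*0.38 + 0.0703
Step 3: Vt = -0.45 - 0.0561 + 0.76 + 0.0703
Step 4: Vt = 0.3242 V

0.3242


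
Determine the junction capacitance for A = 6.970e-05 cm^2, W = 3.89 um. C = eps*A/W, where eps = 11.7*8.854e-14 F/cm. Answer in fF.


Step 1: eps_Si = 11.7 * 8.854e-14 = 1.035918e-12 F/cm
Step 2: W in cm = 3.89 * 1e-4 = 3.89e-04 cm
Step 3: C = 1.035918e-12 * 6.970e-05 / 3.89e-04 = 1.856131e-13 F
Step 4: C = 185.61 fF

185.61


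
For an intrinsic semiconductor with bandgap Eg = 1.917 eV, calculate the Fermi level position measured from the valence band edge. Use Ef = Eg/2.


Step 1: For an intrinsic semiconductor, the Fermi level sits at midgap.
Step 2: Ef = Eg / 2 = 1.917 / 2 = 0.9585 eV

0.9585


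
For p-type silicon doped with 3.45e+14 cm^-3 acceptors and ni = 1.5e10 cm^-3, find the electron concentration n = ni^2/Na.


Step 1: Majority hole concentration p ≈ Na = 3.45e+14 cm^-3
Step 2: n = ni^2 / Na = (1.5e10)^2 / 3.45e+14
Step 3: n = 6.52e+05 cm^-3

6.52e+05


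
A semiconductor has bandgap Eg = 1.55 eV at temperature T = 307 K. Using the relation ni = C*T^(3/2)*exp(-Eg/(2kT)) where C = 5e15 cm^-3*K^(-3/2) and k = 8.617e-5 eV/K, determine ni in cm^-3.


Step 1: Compute kT = 8.617e-5 * 307 = 0.02645419 eV
Step 2: Exponent = -Eg/(2kT) = -1.55/(2*0.02645419) = -29.29593
Step 3: T^(3/2) = 307^1.5 = 5379.07
Step 4: ni = 5e15 * 5379.07 * exp(-29.29593) = 5.09e+06 cm^-3

5.09e+06


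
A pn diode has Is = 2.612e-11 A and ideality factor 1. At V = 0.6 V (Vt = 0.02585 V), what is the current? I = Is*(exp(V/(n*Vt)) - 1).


Step 1: V/(n*Vt) = 0.6/(1*0.02585) = 23.2108
Step 2: exp(23.2108) = 1.2032e+10
Step 3: I = 2.612e-11 * (1.2032e+10 - 1) = 3.14e-01 A

3.14e-01


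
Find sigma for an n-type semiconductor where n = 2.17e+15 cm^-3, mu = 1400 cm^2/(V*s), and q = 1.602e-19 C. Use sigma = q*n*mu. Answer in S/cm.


Step 1: sigma = q * n * mu
Step 2: sigma = 1.602e-19 * 2.17e+15 * 1400
Step 3: sigma = 4.867e-01 S/cm

4.867e-01


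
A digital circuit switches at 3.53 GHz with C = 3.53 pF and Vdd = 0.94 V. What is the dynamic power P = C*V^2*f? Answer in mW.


Step 1: V^2 = 0.94^2 = 0.8836 V^2
Step 2: P = C*V^2*f = 3.53e-12 F * 0.8836 * 3.53e9 Hz
Step 3: P = 1.101045124e-02 W
Step 4: P = 11.01 mW

11.01


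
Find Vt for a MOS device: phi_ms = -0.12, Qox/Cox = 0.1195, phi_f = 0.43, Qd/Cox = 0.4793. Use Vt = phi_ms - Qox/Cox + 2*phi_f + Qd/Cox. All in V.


Step 1: Vt = phi_ms - Qox/Cox + 2*phi_f + Qd/Cox
Step 2: Vt = -0.12 - 0.1195 + 2*0.43 + 0.4793
Step 3: Vt = -0.12 - 0.1195 + 0.86 + 0.4793
Step 4: Vt = 1.0998 V

1.0998


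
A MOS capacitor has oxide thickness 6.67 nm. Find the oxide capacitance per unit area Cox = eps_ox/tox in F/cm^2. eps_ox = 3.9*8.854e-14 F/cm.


Step 1: eps_ox = 3.9 * 8.854e-14 = 3.45306e-13 F/cm
Step 2: tox in cm = 6.67 nm * 1e-7 = 6.6700e-07 cm
Step 3: Cox = 3.45306e-13 / 6.6700e-07 = 5.18e-07 F/cm^2

5.18e-07


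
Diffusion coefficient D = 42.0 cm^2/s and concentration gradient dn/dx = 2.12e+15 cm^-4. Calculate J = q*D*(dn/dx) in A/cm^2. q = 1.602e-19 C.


Step 1: J = q * D * (dn/dx)
Step 2: J = 1.602e-19 * 42.0 * 2.12e+15
Step 3: J = 1.43e-02 A/cm^2

1.43e-02


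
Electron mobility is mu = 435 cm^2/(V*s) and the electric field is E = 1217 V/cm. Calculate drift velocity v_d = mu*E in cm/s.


Step 1: v_d = mu * E
Step 2: v_d = 435 * 1217 = 529395
Step 3: v_d = 5.29e+05 cm/s

5.29e+05


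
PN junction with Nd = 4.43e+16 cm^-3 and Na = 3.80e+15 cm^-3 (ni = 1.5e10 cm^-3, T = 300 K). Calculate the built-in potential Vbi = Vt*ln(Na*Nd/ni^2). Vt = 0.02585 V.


Step 1: Compute Na*Nd/ni^2 = 3.80e+15 * 4.43e+16 / (1.5e10)^2 = 7.4818e+11
Step 2: ln(7.4818e+11) = 27.3409
Step 3: Vbi = 0.02585 * 27.3409 = 0.707 V

0.707


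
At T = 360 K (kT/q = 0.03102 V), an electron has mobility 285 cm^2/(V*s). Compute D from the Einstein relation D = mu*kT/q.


Step 1: D = mu * (kT/q)
Step 2: D = 285 * 0.03102
Step 3: D = 8.84 cm^2/s

8.84


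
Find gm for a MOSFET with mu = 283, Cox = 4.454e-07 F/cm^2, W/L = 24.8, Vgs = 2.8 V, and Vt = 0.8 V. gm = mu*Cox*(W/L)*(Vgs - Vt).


Step 1: Vov = Vgs - Vt = 2.8 - 0.8 = 2.0 V
Step 2: gm = mu * Cox * (W/L) * Vov
Step 3: gm = 283 * 4.454e-07 * 24.8 * 2.0 = 6.25e-03 S

6.25e-03


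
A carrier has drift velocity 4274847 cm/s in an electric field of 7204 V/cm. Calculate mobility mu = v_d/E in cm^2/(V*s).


Step 1: mu = v_d / E
Step 2: mu = 4274847 / 7204
Step 3: mu = 593.4 cm^2/(V*s)

593.4


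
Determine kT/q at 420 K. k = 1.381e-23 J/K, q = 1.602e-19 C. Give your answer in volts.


Step 1: kT = 1.381e-23 * 420 = 5.8002e-21 J
Step 2: Vt = kT/q = 5.8002e-21 / 1.602e-19
Step 3: Vt = 0.03621 V

0.03621


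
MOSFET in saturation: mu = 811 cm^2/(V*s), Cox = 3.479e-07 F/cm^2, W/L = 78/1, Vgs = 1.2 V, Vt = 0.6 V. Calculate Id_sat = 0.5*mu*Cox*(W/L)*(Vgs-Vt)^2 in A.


Step 1: Overdrive voltage Vov = Vgs - Vt = 1.2 - 0.6 = 0.6 V
Step 2: W/L = 78/1 = 78
Step 3: Id = 0.5 * 811 * 3.479e-07 * 78 * 0.6^2
Step 4: Id = 3.96e-03 A

3.96e-03


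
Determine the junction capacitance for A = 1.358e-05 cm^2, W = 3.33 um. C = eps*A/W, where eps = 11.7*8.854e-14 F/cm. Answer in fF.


Step 1: eps_Si = 11.7 * 8.854e-14 = 1.035918e-12 F/cm
Step 2: W in cm = 3.33 * 1e-4 = 3.33e-04 cm
Step 3: C = 1.035918e-12 * 1.358e-05 / 3.33e-04 = 4.224554e-14 F
Step 4: C = 42.25 fF

42.25


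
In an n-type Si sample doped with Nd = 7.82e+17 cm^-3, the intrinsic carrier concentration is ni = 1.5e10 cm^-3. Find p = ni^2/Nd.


Step 1: Since Nd >> ni, n ≈ Nd = 7.82e+17 cm^-3
Step 2: p = ni^2 / n = (1.5e10)^2 / 7.82e+17
Step 3: p = 2.25e20 / 7.82e+17 = 2.88e+02 cm^-3

2.88e+02


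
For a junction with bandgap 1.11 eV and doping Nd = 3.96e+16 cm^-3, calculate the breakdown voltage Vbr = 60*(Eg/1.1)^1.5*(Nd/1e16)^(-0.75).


Step 1: Eg/1.1 = 1.11/1.1 = 1.009091
Step 2: (Eg/1.1)^1.5 = 1.009091^1.5 = 1.013667
Step 3: (Nd/1e16)^(-0.75) = (3.96)^(-0.75) = 0.356228
Step 4: Vbr = 60 * 1.013667 * 0.356228 = 21.7 V

21.7


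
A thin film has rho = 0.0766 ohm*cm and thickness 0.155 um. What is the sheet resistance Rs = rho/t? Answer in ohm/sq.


Step 1: Convert thickness to cm: t = 0.155 um = 1.5500e-05 cm
Step 2: Rs = rho / t = 0.0766 / 1.5500e-05
Step 3: Rs = 4941.9 ohm/sq

4941.9


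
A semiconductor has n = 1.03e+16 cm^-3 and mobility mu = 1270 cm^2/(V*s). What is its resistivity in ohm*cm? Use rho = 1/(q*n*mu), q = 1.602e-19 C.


Step 1: sigma = q * n * mu = 1.602e-19 * 1.03e+16 * 1270 = 2.09558e+00 S/cm
Step 2: rho = 1 / sigma = 1 / 2.09558e+00 = 0.4772 ohm*cm

0.4772


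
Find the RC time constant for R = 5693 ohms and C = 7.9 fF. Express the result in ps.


Step 1: tau = R * C
Step 2: tau = 5693 * 7.9 fF = 5693 * 7.9e-15 F
Step 3: tau = 4.49747e-11 s = 44.9747 ps

44.9747


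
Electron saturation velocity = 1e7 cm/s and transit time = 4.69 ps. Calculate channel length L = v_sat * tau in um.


Step 1: tau in seconds = 4.69 ps * 1e-12 = 4.6900e-12 s
Step 2: L = v_sat * tau = 1e7 * 4.6900e-12 = 4.6900e-05 cm
Step 3: L in um = 4.6900e-05 * 1e4 = 0.469 um

0.469


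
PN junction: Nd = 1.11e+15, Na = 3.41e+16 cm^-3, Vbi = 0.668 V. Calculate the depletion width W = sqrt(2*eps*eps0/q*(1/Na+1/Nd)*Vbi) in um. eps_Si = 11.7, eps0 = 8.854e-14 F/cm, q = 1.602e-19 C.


Step 1: 1/Na + 1/Nd = 1/3.41e+16 + 1/1.11e+15 = 9.30226e-16
Step 2: 2*eps*eps0/q = 2*11.7*8.854e-14/1.602e-19 = 1.293281e+07
Step 3: W^2 = 1.293281e+07 * 9.30226e-16 * 0.668 = 8.03633e-09
Step 4: W = sqrt(8.03633e-09) = 8.965e-05 cm = 0.8965 um

0.8965


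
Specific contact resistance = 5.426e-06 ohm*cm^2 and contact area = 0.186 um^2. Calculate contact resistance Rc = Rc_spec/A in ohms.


Step 1: Convert area to cm^2: 0.186 um^2 = 1.8600e-09 cm^2
Step 2: Rc = Rc_spec / A = 5.426e-06 / 1.8600e-09
Step 3: Rc = 2.92e+03 ohms

2.92e+03


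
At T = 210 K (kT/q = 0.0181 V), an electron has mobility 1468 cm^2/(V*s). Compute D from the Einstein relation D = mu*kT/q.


Step 1: D = mu * (kT/q)
Step 2: D = 1468 * 0.0181
Step 3: D = 26.57 cm^2/s

26.57


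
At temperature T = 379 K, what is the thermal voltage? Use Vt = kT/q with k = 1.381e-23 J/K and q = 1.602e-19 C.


Step 1: kT = 1.381e-23 * 379 = 5.23399e-21 J
Step 2: Vt = kT/q = 5.23399e-21 / 1.602e-19
Step 3: Vt = 0.03267 V

0.03267


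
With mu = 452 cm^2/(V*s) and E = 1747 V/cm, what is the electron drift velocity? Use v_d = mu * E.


Step 1: v_d = mu * E
Step 2: v_d = 452 * 1747 = 789644
Step 3: v_d = 7.90e+05 cm/s

7.90e+05


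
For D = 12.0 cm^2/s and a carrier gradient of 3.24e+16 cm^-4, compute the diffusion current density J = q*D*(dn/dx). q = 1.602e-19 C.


Step 1: J = q * D * (dn/dx)
Step 2: J = 1.602e-19 * 12.0 * 3.24e+16
Step 3: J = 6.23e-02 A/cm^2

6.23e-02


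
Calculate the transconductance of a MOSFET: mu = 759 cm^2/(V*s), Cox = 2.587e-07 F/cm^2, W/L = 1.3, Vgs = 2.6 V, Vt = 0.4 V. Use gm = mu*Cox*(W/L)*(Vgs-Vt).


Step 1: Vov = Vgs - Vt = 2.6 - 0.4 = 2.2 V
Step 2: gm = mu * Cox * (W/L) * Vov
Step 3: gm = 759 * 2.587e-07 * 1.3 * 2.2 = 5.62e-04 S

5.62e-04


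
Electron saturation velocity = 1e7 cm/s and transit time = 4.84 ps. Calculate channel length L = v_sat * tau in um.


Step 1: tau in seconds = 4.84 ps * 1e-12 = 4.8400e-12 s
Step 2: L = v_sat * tau = 1e7 * 4.8400e-12 = 4.8400e-05 cm
Step 3: L in um = 4.8400e-05 * 1e4 = 0.484 um

0.484


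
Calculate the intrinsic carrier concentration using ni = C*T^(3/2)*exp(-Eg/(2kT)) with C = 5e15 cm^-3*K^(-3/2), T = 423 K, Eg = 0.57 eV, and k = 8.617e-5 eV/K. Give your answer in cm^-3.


Step 1: Compute kT = 8.617e-5 * 423 = 0.03644991 eV
Step 2: Exponent = -Eg/(2kT) = -0.57/(2*0.03644991) = -7.81895
Step 3: T^(3/2) = 423^1.5 = 8699.83
Step 4: ni = 5e15 * 8699.83 * exp(-7.81895) = 1.75e+16 cm^-3

1.75e+16


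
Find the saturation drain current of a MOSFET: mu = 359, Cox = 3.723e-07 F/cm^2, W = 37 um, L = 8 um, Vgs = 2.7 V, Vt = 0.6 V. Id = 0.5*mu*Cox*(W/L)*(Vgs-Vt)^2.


Step 1: Overdrive voltage Vov = Vgs - Vt = 2.7 - 0.6 = 2.1 V
Step 2: W/L = 37/8 = 4.625
Step 3: Id = 0.5 * 359 * 3.723e-07 * 4.625 * 2.1^2
Step 4: Id = 1.36e-03 A

1.36e-03


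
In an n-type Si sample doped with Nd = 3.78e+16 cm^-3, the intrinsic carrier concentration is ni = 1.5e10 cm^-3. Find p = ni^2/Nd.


Step 1: Since Nd >> ni, n ≈ Nd = 3.78e+16 cm^-3
Step 2: p = ni^2 / n = (1.5e10)^2 / 3.78e+16
Step 3: p = 2.25e20 / 3.78e+16 = 5.95e+03 cm^-3

5.95e+03


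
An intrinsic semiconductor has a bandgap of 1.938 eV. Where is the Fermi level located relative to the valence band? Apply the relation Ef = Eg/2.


Step 1: For an intrinsic semiconductor, the Fermi level sits at midgap.
Step 2: Ef = Eg / 2 = 1.938 / 2 = 0.969 eV

0.969


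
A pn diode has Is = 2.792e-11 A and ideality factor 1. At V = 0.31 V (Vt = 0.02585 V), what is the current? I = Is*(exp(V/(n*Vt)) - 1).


Step 1: V/(n*Vt) = 0.31/(1*0.02585) = 11.9923
Step 2: exp(11.9923) = 1.6151e+05
Step 3: I = 2.792e-11 * (1.6151e+05 - 1) = 4.51e-06 A

4.51e-06


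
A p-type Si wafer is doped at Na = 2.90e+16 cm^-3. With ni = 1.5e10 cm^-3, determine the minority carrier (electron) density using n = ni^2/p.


Step 1: Majority hole concentration p ≈ Na = 2.90e+16 cm^-3
Step 2: n = ni^2 / Na = (1.5e10)^2 / 2.90e+16
Step 3: n = 7.76e+03 cm^-3

7.76e+03


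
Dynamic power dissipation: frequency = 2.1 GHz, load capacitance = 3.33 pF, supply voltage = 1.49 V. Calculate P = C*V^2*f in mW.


Step 1: V^2 = 1.49^2 = 2.2201 V^2
Step 2: P = C*V^2*f = 3.33e-12 F * 2.2201 * 2.1e9 Hz
Step 3: P = 1.55251593e-02 W
Step 4: P = 15.525 mW

15.525


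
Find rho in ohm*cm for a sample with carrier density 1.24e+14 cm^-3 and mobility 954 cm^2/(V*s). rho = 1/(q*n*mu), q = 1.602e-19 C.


Step 1: sigma = q * n * mu = 1.602e-19 * 1.24e+14 * 954 = 1.89510e-02 S/cm
Step 2: rho = 1 / sigma = 1 / 1.89510e-02 = 52.77 ohm*cm

52.77


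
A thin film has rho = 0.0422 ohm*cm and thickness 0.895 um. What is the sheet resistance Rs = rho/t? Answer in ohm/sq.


Step 1: Convert thickness to cm: t = 0.895 um = 8.9500e-05 cm
Step 2: Rs = rho / t = 0.0422 / 8.9500e-05
Step 3: Rs = 471.5 ohm/sq

471.5


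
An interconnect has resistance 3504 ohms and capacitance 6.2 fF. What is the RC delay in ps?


Step 1: tau = R * C
Step 2: tau = 3504 * 6.2 fF = 3504 * 6.2e-15 F
Step 3: tau = 2.17248e-11 s = 21.7248 ps

21.7248


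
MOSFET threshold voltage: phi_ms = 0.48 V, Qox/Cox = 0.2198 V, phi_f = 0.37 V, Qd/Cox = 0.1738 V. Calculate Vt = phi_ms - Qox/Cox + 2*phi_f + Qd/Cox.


Step 1: Vt = phi_ms - Qox/Cox + 2*phi_f + Qd/Cox
Step 2: Vt = 0.48 - 0.2198 + 2*0.37 + 0.1738
Step 3: Vt = 0.48 - 0.2198 + 0.74 + 0.1738
Step 4: Vt = 1.174 V

1.174


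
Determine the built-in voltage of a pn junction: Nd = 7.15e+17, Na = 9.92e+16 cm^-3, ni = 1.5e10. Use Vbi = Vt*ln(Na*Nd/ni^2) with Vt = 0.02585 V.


Step 1: Compute Na*Nd/ni^2 = 9.92e+16 * 7.15e+17 / (1.5e10)^2 = 3.1524e+14
Step 2: ln(3.1524e+14) = 33.3844
Step 3: Vbi = 0.02585 * 33.3844 = 0.863 V

0.863


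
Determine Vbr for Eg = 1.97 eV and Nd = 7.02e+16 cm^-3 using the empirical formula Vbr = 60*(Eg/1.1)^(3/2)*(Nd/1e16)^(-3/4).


Step 1: Eg/1.1 = 1.97/1.1 = 1.790909
Step 2: (Eg/1.1)^1.5 = 1.790909^1.5 = 2.396681
Step 3: (Nd/1e16)^(-0.75) = (7.02)^(-0.75) = 0.231871
Step 4: Vbr = 60 * 2.396681 * 0.231871 = 33.3 V

33.3


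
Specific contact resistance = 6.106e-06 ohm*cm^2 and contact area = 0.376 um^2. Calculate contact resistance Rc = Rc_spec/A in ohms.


Step 1: Convert area to cm^2: 0.376 um^2 = 3.7600e-09 cm^2
Step 2: Rc = Rc_spec / A = 6.106e-06 / 3.7600e-09
Step 3: Rc = 1.62e+03 ohms

1.62e+03


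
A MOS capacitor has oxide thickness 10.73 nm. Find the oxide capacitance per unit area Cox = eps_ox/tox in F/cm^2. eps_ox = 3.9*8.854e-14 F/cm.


Step 1: eps_ox = 3.9 * 8.854e-14 = 3.45306e-13 F/cm
Step 2: tox in cm = 10.73 nm * 1e-7 = 1.0730e-06 cm
Step 3: Cox = 3.45306e-13 / 1.0730e-06 = 3.22e-07 F/cm^2

3.22e-07


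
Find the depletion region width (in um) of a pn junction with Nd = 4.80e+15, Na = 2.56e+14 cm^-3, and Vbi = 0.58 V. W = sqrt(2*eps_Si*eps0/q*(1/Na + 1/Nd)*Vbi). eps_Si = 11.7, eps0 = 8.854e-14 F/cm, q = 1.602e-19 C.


Step 1: 1/Na + 1/Nd = 1/2.56e+14 + 1/4.80e+15 = 4.11458e-15
Step 2: 2*eps*eps0/q = 2*11.7*8.854e-14/1.602e-19 = 1.293281e+07
Step 3: W^2 = 1.293281e+07 * 4.11458e-15 * 0.58 = 3.08636e-08
Step 4: W = sqrt(3.08636e-08) = 1.757e-04 cm = 1.757 um

1.757


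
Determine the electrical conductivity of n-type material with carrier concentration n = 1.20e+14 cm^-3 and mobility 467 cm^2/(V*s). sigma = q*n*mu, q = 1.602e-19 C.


Step 1: sigma = q * n * mu
Step 2: sigma = 1.602e-19 * 1.20e+14 * 467
Step 3: sigma = 8.978e-03 S/cm

8.978e-03


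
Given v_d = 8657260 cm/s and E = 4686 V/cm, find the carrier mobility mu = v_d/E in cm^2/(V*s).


Step 1: mu = v_d / E
Step 2: mu = 8657260 / 4686
Step 3: mu = 1847.47 cm^2/(V*s)

1847.47


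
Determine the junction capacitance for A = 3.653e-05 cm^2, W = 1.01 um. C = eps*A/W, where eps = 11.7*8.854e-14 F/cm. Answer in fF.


Step 1: eps_Si = 11.7 * 8.854e-14 = 1.035918e-12 F/cm
Step 2: W in cm = 1.01 * 1e-4 = 1.01e-04 cm
Step 3: C = 1.035918e-12 * 3.653e-05 / 1.01e-04 = 3.746741e-13 F
Step 4: C = 374.67 fF

374.67


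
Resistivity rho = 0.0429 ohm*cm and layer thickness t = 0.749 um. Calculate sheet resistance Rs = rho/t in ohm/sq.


Step 1: Convert thickness to cm: t = 0.749 um = 7.4900e-05 cm
Step 2: Rs = rho / t = 0.0429 / 7.4900e-05
Step 3: Rs = 572.8 ohm/sq

572.8


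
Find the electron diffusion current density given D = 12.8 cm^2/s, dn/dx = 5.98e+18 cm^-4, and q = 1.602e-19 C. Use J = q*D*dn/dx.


Step 1: J = q * D * (dn/dx)
Step 2: J = 1.602e-19 * 12.8 * 5.98e+18
Step 3: J = 1.23e+01 A/cm^2

1.23e+01


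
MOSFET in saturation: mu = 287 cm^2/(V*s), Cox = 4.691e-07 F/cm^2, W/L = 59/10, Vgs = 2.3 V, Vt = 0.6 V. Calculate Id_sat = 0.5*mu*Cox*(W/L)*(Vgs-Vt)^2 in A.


Step 1: Overdrive voltage Vov = Vgs - Vt = 2.3 - 0.6 = 1.7 V
Step 2: W/L = 59/10 = 5.9
Step 3: Id = 0.5 * 287 * 4.691e-07 * 5.9 * 1.7^2
Step 4: Id = 1.15e-03 A

1.15e-03


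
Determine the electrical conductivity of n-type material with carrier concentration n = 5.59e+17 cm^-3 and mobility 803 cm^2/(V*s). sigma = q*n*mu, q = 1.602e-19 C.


Step 1: sigma = q * n * mu
Step 2: sigma = 1.602e-19 * 5.59e+17 * 803
Step 3: sigma = 7.191e+01 S/cm

7.191e+01


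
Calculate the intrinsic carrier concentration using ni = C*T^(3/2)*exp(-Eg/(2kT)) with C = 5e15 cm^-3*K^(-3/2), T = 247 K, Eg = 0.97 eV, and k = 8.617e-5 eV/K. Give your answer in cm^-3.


Step 1: Compute kT = 8.617e-5 * 247 = 0.02128399 eV
Step 2: Exponent = -Eg/(2kT) = -0.97/(2*0.02128399) = -22.78708
Step 3: T^(3/2) = 247^1.5 = 3881.91
Step 4: ni = 5e15 * 3881.91 * exp(-22.78708) = 2.46e+09 cm^-3

2.46e+09


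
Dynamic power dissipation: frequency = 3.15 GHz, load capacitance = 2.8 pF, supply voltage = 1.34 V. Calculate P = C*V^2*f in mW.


Step 1: V^2 = 1.34^2 = 1.7956 V^2
Step 2: P = C*V^2*f = 2.8e-12 F * 1.7956 * 3.15e9 Hz
Step 3: P = 1.5837192e-02 W
Step 4: P = 15.837 mW

15.837


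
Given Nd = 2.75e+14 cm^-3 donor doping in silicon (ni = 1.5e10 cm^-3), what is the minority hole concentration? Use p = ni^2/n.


Step 1: Since Nd >> ni, n ≈ Nd = 2.75e+14 cm^-3
Step 2: p = ni^2 / n = (1.5e10)^2 / 2.75e+14
Step 3: p = 2.25e20 / 2.75e+14 = 8.18e+05 cm^-3

8.18e+05


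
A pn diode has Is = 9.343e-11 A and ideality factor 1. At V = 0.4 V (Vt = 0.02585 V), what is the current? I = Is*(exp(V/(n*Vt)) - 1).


Step 1: V/(n*Vt) = 0.4/(1*0.02585) = 15.4739
Step 2: exp(15.4739) = 5.2508e+06
Step 3: I = 9.343e-11 * (5.2508e+06 - 1) = 4.91e-04 A

4.91e-04


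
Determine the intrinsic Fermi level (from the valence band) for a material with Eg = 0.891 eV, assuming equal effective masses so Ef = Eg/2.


Step 1: For an intrinsic semiconductor, the Fermi level sits at midgap.
Step 2: Ef = Eg / 2 = 0.891 / 2 = 0.4455 eV

0.4455


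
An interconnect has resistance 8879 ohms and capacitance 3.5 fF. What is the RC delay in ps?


Step 1: tau = R * C
Step 2: tau = 8879 * 3.5 fF = 8879 * 3.5e-15 F
Step 3: tau = 3.10765e-11 s = 31.0765 ps

31.0765


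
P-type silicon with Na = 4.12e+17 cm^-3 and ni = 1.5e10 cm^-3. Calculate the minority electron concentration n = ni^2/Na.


Step 1: Majority hole concentration p ≈ Na = 4.12e+17 cm^-3
Step 2: n = ni^2 / Na = (1.5e10)^2 / 4.12e+17
Step 3: n = 5.46e+02 cm^-3

5.46e+02


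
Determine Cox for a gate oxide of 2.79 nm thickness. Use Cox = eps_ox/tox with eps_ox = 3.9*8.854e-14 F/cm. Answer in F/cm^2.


Step 1: eps_ox = 3.9 * 8.854e-14 = 3.45306e-13 F/cm
Step 2: tox in cm = 2.79 nm * 1e-7 = 2.7900e-07 cm
Step 3: Cox = 3.45306e-13 / 2.7900e-07 = 1.24e-06 F/cm^2

1.24e-06


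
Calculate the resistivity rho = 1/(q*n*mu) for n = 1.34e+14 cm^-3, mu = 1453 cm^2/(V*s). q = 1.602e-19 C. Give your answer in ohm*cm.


Step 1: sigma = q * n * mu = 1.602e-19 * 1.34e+14 * 1453 = 3.11913e-02 S/cm
Step 2: rho = 1 / sigma = 1 / 3.11913e-02 = 32.06 ohm*cm

32.06


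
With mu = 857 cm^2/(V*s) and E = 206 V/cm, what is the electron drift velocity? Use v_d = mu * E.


Step 1: v_d = mu * E
Step 2: v_d = 857 * 206 = 176542
Step 3: v_d = 1.77e+05 cm/s

1.77e+05


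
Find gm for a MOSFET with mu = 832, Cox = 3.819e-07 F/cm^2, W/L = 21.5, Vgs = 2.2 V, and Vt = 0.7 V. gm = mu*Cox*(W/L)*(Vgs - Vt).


Step 1: Vov = Vgs - Vt = 2.2 - 0.7 = 1.5 V
Step 2: gm = mu * Cox * (W/L) * Vov
Step 3: gm = 832 * 3.819e-07 * 21.5 * 1.5 = 1.02e-02 S

1.02e-02


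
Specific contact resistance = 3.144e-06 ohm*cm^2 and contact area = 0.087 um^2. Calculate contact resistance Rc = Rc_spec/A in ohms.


Step 1: Convert area to cm^2: 0.087 um^2 = 8.7000e-10 cm^2
Step 2: Rc = Rc_spec / A = 3.144e-06 / 8.7000e-10
Step 3: Rc = 3.61e+03 ohms

3.61e+03


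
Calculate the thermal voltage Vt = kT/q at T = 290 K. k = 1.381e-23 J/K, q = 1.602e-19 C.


Step 1: kT = 1.381e-23 * 290 = 4.0049e-21 J
Step 2: Vt = kT/q = 4.0049e-21 / 1.602e-19
Step 3: Vt = 0.025 V

0.025


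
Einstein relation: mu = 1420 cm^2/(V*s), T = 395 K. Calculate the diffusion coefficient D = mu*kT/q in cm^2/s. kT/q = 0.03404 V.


Step 1: D = mu * (kT/q)
Step 2: D = 1420 * 0.03404
Step 3: D = 48.34 cm^2/s

48.34


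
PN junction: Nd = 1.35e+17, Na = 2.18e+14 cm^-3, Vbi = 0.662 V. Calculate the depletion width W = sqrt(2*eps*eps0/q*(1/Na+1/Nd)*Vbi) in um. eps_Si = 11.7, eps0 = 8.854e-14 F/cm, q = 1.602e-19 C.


Step 1: 1/Na + 1/Nd = 1/2.18e+14 + 1/1.35e+17 = 4.59456e-15
Step 2: 2*eps*eps0/q = 2*11.7*8.854e-14/1.602e-19 = 1.293281e+07
Step 3: W^2 = 1.293281e+07 * 4.59456e-15 * 0.662 = 3.93364e-08
Step 4: W = sqrt(3.93364e-08) = 1.983e-04 cm = 1.983 um

1.983


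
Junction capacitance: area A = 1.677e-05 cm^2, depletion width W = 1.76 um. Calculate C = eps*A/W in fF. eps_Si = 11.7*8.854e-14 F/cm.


Step 1: eps_Si = 11.7 * 8.854e-14 = 1.035918e-12 F/cm
Step 2: W in cm = 1.76 * 1e-4 = 1.76e-04 cm
Step 3: C = 1.035918e-12 * 1.677e-05 / 1.76e-04 = 9.870650e-14 F
Step 4: C = 98.71 fF

98.71


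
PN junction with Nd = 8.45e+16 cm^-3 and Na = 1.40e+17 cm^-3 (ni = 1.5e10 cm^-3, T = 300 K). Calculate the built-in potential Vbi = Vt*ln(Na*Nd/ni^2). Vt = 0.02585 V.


Step 1: Compute Na*Nd/ni^2 = 1.40e+17 * 8.45e+16 / (1.5e10)^2 = 5.2578e+13
Step 2: ln(5.2578e+13) = 31.5933
Step 3: Vbi = 0.02585 * 31.5933 = 0.817 V

0.817


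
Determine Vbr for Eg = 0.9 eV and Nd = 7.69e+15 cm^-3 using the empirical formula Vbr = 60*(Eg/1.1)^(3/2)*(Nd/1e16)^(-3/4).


Step 1: Eg/1.1 = 0.9/1.1 = 0.818182
Step 2: (Eg/1.1)^1.5 = 0.818182^1.5 = 0.740074
Step 3: (Nd/1e16)^(-0.75) = (0.769)^(-0.75) = 1.217742
Step 4: Vbr = 60 * 0.740074 * 1.217742 = 54.1 V

54.1


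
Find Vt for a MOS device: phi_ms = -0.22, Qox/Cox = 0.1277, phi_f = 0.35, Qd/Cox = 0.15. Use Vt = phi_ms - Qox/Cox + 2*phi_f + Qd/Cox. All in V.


Step 1: Vt = phi_ms - Qox/Cox + 2*phi_f + Qd/Cox
Step 2: Vt = -0.22 - 0.1277 + 2*0.35 + 0.15
Step 3: Vt = -0.22 - 0.1277 + 0.7 + 0.15
Step 4: Vt = 0.5023 V

0.5023


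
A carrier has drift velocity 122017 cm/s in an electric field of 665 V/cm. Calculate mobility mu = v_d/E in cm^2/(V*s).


Step 1: mu = v_d / E
Step 2: mu = 122017 / 665
Step 3: mu = 183.48 cm^2/(V*s)

183.48


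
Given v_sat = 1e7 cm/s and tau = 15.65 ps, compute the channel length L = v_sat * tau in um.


Step 1: tau in seconds = 15.65 ps * 1e-12 = 1.5650e-11 s
Step 2: L = v_sat * tau = 1e7 * 1.5650e-11 = 1.5650e-04 cm
Step 3: L in um = 1.5650e-04 * 1e4 = 1.565 um

1.565


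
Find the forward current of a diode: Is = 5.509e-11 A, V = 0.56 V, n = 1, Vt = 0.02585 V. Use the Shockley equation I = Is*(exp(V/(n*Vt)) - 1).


Step 1: V/(n*Vt) = 0.56/(1*0.02585) = 21.6634
Step 2: exp(21.6634) = 2.5603e+09
Step 3: I = 5.509e-11 * (2.5603e+09 - 1) = 1.41e-01 A

1.41e-01


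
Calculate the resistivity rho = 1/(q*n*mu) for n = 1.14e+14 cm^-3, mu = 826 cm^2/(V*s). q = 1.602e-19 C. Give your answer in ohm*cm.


Step 1: sigma = q * n * mu = 1.602e-19 * 1.14e+14 * 826 = 1.50851e-02 S/cm
Step 2: rho = 1 / sigma = 1 / 1.50851e-02 = 66.29 ohm*cm

66.29


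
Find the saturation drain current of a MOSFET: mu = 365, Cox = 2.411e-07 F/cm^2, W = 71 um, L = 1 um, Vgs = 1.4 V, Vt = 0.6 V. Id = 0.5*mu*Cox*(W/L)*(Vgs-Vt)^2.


Step 1: Overdrive voltage Vov = Vgs - Vt = 1.4 - 0.6 = 0.8 V
Step 2: W/L = 71/1 = 71
Step 3: Id = 0.5 * 365 * 2.411e-07 * 71 * 0.8^2
Step 4: Id = 2.00e-03 A

2.00e-03


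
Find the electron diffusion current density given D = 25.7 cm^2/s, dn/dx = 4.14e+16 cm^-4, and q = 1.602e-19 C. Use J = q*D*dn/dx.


Step 1: J = q * D * (dn/dx)
Step 2: J = 1.602e-19 * 25.7 * 4.14e+16
Step 3: J = 1.70e-01 A/cm^2

1.70e-01


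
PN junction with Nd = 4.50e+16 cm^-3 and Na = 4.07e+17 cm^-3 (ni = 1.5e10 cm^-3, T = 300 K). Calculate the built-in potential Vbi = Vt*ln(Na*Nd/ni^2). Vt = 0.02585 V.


Step 1: Compute Na*Nd/ni^2 = 4.07e+17 * 4.50e+16 / (1.5e10)^2 = 8.1400e+13
Step 2: ln(8.1400e+13) = 32.0304
Step 3: Vbi = 0.02585 * 32.0304 = 0.828 V

0.828


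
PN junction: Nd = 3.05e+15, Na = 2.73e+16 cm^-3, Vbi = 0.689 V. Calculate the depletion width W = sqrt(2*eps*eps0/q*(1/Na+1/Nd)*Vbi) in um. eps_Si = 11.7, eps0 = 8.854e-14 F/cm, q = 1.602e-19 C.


Step 1: 1/Na + 1/Nd = 1/2.73e+16 + 1/3.05e+15 = 3.64499e-16
Step 2: 2*eps*eps0/q = 2*11.7*8.854e-14/1.602e-19 = 1.293281e+07
Step 3: W^2 = 1.293281e+07 * 3.64499e-16 * 0.689 = 3.24794e-09
Step 4: W = sqrt(3.24794e-09) = 5.699e-05 cm = 0.5699 um

0.5699


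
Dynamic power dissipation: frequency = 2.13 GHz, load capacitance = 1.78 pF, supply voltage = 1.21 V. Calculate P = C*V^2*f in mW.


Step 1: V^2 = 1.21^2 = 1.4641 V^2
Step 2: P = C*V^2*f = 1.78e-12 F * 1.4641 * 2.13e9 Hz
Step 3: P = 5.55098874e-03 W
Step 4: P = 5.551 mW

5.551


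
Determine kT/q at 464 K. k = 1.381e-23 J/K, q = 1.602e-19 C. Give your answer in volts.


Step 1: kT = 1.381e-23 * 464 = 6.40784e-21 J
Step 2: Vt = kT/q = 6.40784e-21 / 1.602e-19
Step 3: Vt = 0.04 V

0.04


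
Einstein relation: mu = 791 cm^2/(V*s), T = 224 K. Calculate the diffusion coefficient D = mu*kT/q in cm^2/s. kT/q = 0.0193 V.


Step 1: D = mu * (kT/q)
Step 2: D = 791 * 0.0193
Step 3: D = 15.27 cm^2/s

15.27


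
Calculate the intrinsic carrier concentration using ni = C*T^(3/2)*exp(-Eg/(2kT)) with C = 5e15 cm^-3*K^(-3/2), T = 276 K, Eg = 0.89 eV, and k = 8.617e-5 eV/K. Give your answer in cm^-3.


Step 1: Compute kT = 8.617e-5 * 276 = 0.02378292 eV
Step 2: Exponent = -Eg/(2kT) = -0.89/(2*0.02378292) = -18.71091
Step 3: T^(3/2) = 276^1.5 = 4585.26
Step 4: ni = 5e15 * 4585.26 * exp(-18.71091) = 1.72e+11 cm^-3

1.72e+11


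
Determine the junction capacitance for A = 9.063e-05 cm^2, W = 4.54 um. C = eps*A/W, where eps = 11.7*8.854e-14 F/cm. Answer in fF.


Step 1: eps_Si = 11.7 * 8.854e-14 = 1.035918e-12 F/cm
Step 2: W in cm = 4.54 * 1e-4 = 4.54e-04 cm
Step 3: C = 1.035918e-12 * 9.063e-05 / 4.54e-04 = 2.067957e-13 F
Step 4: C = 206.8 fF

206.8


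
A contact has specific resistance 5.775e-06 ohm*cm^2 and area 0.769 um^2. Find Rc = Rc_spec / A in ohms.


Step 1: Convert area to cm^2: 0.769 um^2 = 7.6900e-09 cm^2
Step 2: Rc = Rc_spec / A = 5.775e-06 / 7.6900e-09
Step 3: Rc = 7.51e+02 ohms

7.51e+02


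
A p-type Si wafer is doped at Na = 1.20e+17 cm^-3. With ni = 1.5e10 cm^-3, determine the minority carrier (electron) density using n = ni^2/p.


Step 1: Majority hole concentration p ≈ Na = 1.20e+17 cm^-3
Step 2: n = ni^2 / Na = (1.5e10)^2 / 1.20e+17
Step 3: n = 1.88e+03 cm^-3

1.88e+03


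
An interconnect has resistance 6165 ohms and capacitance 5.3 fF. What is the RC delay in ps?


Step 1: tau = R * C
Step 2: tau = 6165 * 5.3 fF = 6165 * 5.3e-15 F
Step 3: tau = 3.26745e-11 s = 32.6745 ps

32.6745


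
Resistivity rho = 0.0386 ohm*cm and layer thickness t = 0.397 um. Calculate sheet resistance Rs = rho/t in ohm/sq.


Step 1: Convert thickness to cm: t = 0.397 um = 3.9700e-05 cm
Step 2: Rs = rho / t = 0.0386 / 3.9700e-05
Step 3: Rs = 972.3 ohm/sq

972.3


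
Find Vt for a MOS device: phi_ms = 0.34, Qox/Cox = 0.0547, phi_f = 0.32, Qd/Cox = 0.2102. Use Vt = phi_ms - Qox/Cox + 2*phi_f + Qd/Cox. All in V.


Step 1: Vt = phi_ms - Qox/Cox + 2*phi_f + Qd/Cox
Step 2: Vt = 0.34 - 0.0547 + 2*0.32 + 0.2102
Step 3: Vt = 0.34 - 0.0547 + 0.64 + 0.2102
Step 4: Vt = 1.1355 V

1.1355


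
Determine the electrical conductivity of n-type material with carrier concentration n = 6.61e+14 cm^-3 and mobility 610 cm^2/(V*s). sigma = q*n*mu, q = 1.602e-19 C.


Step 1: sigma = q * n * mu
Step 2: sigma = 1.602e-19 * 6.61e+14 * 610
Step 3: sigma = 6.459e-02 S/cm

6.459e-02


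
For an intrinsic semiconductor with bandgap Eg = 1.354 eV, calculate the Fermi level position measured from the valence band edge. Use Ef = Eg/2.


Step 1: For an intrinsic semiconductor, the Fermi level sits at midgap.
Step 2: Ef = Eg / 2 = 1.354 / 2 = 0.677 eV

0.677
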